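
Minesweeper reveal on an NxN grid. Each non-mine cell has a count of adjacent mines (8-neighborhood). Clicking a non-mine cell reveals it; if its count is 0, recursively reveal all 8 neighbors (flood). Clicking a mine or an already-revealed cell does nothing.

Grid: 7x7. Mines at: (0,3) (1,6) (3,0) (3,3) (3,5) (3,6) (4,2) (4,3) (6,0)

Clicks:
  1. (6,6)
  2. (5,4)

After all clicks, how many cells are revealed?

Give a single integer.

Click 1 (6,6) count=0: revealed 15 new [(4,4) (4,5) (4,6) (5,1) (5,2) (5,3) (5,4) (5,5) (5,6) (6,1) (6,2) (6,3) (6,4) (6,5) (6,6)] -> total=15
Click 2 (5,4) count=1: revealed 0 new [(none)] -> total=15

Answer: 15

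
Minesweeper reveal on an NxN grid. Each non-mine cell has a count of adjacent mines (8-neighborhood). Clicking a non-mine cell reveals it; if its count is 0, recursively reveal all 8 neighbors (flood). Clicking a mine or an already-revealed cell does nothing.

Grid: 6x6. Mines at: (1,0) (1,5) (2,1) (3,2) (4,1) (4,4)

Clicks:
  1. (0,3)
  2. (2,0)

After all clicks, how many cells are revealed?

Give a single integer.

Answer: 12

Derivation:
Click 1 (0,3) count=0: revealed 11 new [(0,1) (0,2) (0,3) (0,4) (1,1) (1,2) (1,3) (1,4) (2,2) (2,3) (2,4)] -> total=11
Click 2 (2,0) count=2: revealed 1 new [(2,0)] -> total=12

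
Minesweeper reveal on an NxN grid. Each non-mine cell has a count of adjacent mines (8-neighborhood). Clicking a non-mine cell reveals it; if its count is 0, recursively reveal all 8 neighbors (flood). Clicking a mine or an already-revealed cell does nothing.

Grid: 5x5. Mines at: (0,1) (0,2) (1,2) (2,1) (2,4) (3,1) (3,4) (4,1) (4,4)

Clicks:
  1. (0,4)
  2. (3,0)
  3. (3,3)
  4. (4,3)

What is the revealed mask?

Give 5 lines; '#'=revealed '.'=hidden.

Click 1 (0,4) count=0: revealed 4 new [(0,3) (0,4) (1,3) (1,4)] -> total=4
Click 2 (3,0) count=3: revealed 1 new [(3,0)] -> total=5
Click 3 (3,3) count=3: revealed 1 new [(3,3)] -> total=6
Click 4 (4,3) count=2: revealed 1 new [(4,3)] -> total=7

Answer: ...##
...##
.....
#..#.
...#.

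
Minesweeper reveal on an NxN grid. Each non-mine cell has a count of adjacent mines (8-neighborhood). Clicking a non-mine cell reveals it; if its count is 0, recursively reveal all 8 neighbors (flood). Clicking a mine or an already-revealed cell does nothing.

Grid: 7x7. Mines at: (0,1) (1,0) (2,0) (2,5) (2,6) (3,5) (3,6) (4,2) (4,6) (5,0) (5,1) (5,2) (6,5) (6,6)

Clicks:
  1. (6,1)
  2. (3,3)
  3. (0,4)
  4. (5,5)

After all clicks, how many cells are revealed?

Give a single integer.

Answer: 21

Derivation:
Click 1 (6,1) count=3: revealed 1 new [(6,1)] -> total=1
Click 2 (3,3) count=1: revealed 1 new [(3,3)] -> total=2
Click 3 (0,4) count=0: revealed 18 new [(0,2) (0,3) (0,4) (0,5) (0,6) (1,1) (1,2) (1,3) (1,4) (1,5) (1,6) (2,1) (2,2) (2,3) (2,4) (3,1) (3,2) (3,4)] -> total=20
Click 4 (5,5) count=3: revealed 1 new [(5,5)] -> total=21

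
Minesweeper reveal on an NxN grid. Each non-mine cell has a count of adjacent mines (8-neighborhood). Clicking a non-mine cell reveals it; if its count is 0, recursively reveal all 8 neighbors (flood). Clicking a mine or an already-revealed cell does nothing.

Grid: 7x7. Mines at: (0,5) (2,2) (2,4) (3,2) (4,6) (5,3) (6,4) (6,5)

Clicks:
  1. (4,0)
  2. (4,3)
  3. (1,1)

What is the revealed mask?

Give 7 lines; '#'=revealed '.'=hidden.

Answer: #####..
#####..
##.....
##.....
####...
###....
###....

Derivation:
Click 1 (4,0) count=0: revealed 23 new [(0,0) (0,1) (0,2) (0,3) (0,4) (1,0) (1,1) (1,2) (1,3) (1,4) (2,0) (2,1) (3,0) (3,1) (4,0) (4,1) (4,2) (5,0) (5,1) (5,2) (6,0) (6,1) (6,2)] -> total=23
Click 2 (4,3) count=2: revealed 1 new [(4,3)] -> total=24
Click 3 (1,1) count=1: revealed 0 new [(none)] -> total=24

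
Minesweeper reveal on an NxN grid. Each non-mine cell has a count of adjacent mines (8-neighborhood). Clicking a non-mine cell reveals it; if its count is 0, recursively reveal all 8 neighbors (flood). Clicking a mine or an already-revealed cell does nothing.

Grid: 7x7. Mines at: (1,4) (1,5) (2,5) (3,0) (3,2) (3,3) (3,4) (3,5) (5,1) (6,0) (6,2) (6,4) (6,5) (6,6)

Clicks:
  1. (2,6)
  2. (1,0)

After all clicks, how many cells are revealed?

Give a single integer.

Answer: 13

Derivation:
Click 1 (2,6) count=3: revealed 1 new [(2,6)] -> total=1
Click 2 (1,0) count=0: revealed 12 new [(0,0) (0,1) (0,2) (0,3) (1,0) (1,1) (1,2) (1,3) (2,0) (2,1) (2,2) (2,3)] -> total=13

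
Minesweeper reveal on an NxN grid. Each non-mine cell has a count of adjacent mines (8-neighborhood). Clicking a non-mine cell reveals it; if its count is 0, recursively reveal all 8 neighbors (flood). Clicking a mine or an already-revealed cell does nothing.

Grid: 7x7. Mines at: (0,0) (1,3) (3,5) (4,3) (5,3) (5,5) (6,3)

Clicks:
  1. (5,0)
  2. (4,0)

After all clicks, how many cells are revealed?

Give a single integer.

Click 1 (5,0) count=0: revealed 18 new [(1,0) (1,1) (1,2) (2,0) (2,1) (2,2) (3,0) (3,1) (3,2) (4,0) (4,1) (4,2) (5,0) (5,1) (5,2) (6,0) (6,1) (6,2)] -> total=18
Click 2 (4,0) count=0: revealed 0 new [(none)] -> total=18

Answer: 18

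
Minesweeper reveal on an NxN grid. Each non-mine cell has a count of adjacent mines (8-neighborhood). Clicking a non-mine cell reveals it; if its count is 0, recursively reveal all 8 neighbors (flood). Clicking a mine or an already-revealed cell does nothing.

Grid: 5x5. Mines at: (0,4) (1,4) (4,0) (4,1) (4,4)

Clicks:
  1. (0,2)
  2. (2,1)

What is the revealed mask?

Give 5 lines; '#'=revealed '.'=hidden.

Answer: ####.
####.
####.
####.
.....

Derivation:
Click 1 (0,2) count=0: revealed 16 new [(0,0) (0,1) (0,2) (0,3) (1,0) (1,1) (1,2) (1,3) (2,0) (2,1) (2,2) (2,3) (3,0) (3,1) (3,2) (3,3)] -> total=16
Click 2 (2,1) count=0: revealed 0 new [(none)] -> total=16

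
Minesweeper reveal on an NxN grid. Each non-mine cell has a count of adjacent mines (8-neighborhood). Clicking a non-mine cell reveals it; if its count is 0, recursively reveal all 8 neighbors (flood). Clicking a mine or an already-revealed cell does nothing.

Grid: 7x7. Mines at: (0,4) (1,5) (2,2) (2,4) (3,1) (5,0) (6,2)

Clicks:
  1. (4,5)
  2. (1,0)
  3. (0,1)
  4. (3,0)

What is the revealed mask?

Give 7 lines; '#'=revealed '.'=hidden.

Click 1 (4,5) count=0: revealed 21 new [(2,5) (2,6) (3,2) (3,3) (3,4) (3,5) (3,6) (4,2) (4,3) (4,4) (4,5) (4,6) (5,2) (5,3) (5,4) (5,5) (5,6) (6,3) (6,4) (6,5) (6,6)] -> total=21
Click 2 (1,0) count=0: revealed 10 new [(0,0) (0,1) (0,2) (0,3) (1,0) (1,1) (1,2) (1,3) (2,0) (2,1)] -> total=31
Click 3 (0,1) count=0: revealed 0 new [(none)] -> total=31
Click 4 (3,0) count=1: revealed 1 new [(3,0)] -> total=32

Answer: ####...
####...
##...##
#.#####
..#####
..#####
...####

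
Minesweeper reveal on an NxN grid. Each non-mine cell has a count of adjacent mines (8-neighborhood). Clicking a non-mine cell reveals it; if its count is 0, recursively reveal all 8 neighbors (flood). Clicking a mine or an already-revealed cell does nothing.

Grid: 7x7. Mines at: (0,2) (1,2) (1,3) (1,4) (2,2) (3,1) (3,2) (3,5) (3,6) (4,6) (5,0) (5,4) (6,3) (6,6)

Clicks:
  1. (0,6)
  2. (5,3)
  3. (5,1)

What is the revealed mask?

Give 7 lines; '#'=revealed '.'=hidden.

Answer: .....##
.....##
.....##
.......
.......
.#.#...
.......

Derivation:
Click 1 (0,6) count=0: revealed 6 new [(0,5) (0,6) (1,5) (1,6) (2,5) (2,6)] -> total=6
Click 2 (5,3) count=2: revealed 1 new [(5,3)] -> total=7
Click 3 (5,1) count=1: revealed 1 new [(5,1)] -> total=8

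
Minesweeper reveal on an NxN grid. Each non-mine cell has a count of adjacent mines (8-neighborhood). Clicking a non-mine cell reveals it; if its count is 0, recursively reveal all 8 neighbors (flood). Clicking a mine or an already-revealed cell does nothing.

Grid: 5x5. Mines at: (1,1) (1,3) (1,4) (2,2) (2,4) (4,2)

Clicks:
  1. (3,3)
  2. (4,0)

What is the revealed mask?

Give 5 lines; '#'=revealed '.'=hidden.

Answer: .....
.....
##...
##.#.
##...

Derivation:
Click 1 (3,3) count=3: revealed 1 new [(3,3)] -> total=1
Click 2 (4,0) count=0: revealed 6 new [(2,0) (2,1) (3,0) (3,1) (4,0) (4,1)] -> total=7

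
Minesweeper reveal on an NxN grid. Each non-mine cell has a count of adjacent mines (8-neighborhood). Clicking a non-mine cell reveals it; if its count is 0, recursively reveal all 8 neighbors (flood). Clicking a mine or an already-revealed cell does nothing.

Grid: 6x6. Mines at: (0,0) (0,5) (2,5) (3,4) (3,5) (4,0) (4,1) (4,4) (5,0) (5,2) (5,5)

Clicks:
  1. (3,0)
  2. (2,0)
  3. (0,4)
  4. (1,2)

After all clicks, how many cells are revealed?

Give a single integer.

Click 1 (3,0) count=2: revealed 1 new [(3,0)] -> total=1
Click 2 (2,0) count=0: revealed 17 new [(0,1) (0,2) (0,3) (0,4) (1,0) (1,1) (1,2) (1,3) (1,4) (2,0) (2,1) (2,2) (2,3) (2,4) (3,1) (3,2) (3,3)] -> total=18
Click 3 (0,4) count=1: revealed 0 new [(none)] -> total=18
Click 4 (1,2) count=0: revealed 0 new [(none)] -> total=18

Answer: 18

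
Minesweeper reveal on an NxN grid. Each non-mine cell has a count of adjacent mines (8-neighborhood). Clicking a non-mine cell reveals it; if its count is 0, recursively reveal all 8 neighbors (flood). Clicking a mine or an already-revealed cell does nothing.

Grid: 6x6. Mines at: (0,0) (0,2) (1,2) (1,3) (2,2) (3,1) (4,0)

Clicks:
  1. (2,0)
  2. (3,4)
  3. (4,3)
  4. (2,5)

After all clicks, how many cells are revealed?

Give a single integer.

Answer: 22

Derivation:
Click 1 (2,0) count=1: revealed 1 new [(2,0)] -> total=1
Click 2 (3,4) count=0: revealed 21 new [(0,4) (0,5) (1,4) (1,5) (2,3) (2,4) (2,5) (3,2) (3,3) (3,4) (3,5) (4,1) (4,2) (4,3) (4,4) (4,5) (5,1) (5,2) (5,3) (5,4) (5,5)] -> total=22
Click 3 (4,3) count=0: revealed 0 new [(none)] -> total=22
Click 4 (2,5) count=0: revealed 0 new [(none)] -> total=22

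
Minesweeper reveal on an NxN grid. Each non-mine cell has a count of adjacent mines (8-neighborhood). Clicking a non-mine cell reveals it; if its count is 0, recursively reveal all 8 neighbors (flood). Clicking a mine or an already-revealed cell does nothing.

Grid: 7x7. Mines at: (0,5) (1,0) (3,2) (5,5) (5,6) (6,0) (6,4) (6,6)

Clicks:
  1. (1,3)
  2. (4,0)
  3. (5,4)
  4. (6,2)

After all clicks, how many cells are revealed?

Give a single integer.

Click 1 (1,3) count=0: revealed 24 new [(0,1) (0,2) (0,3) (0,4) (1,1) (1,2) (1,3) (1,4) (1,5) (1,6) (2,1) (2,2) (2,3) (2,4) (2,5) (2,6) (3,3) (3,4) (3,5) (3,6) (4,3) (4,4) (4,5) (4,6)] -> total=24
Click 2 (4,0) count=0: revealed 7 new [(2,0) (3,0) (3,1) (4,0) (4,1) (5,0) (5,1)] -> total=31
Click 3 (5,4) count=2: revealed 1 new [(5,4)] -> total=32
Click 4 (6,2) count=0: revealed 6 new [(4,2) (5,2) (5,3) (6,1) (6,2) (6,3)] -> total=38

Answer: 38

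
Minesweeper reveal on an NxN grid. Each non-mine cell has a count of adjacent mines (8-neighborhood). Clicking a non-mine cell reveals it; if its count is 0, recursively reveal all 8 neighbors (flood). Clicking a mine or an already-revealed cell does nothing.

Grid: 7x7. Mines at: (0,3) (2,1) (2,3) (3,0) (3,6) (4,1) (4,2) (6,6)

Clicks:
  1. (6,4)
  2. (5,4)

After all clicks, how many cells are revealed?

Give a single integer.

Answer: 18

Derivation:
Click 1 (6,4) count=0: revealed 18 new [(3,3) (3,4) (3,5) (4,3) (4,4) (4,5) (5,0) (5,1) (5,2) (5,3) (5,4) (5,5) (6,0) (6,1) (6,2) (6,3) (6,4) (6,5)] -> total=18
Click 2 (5,4) count=0: revealed 0 new [(none)] -> total=18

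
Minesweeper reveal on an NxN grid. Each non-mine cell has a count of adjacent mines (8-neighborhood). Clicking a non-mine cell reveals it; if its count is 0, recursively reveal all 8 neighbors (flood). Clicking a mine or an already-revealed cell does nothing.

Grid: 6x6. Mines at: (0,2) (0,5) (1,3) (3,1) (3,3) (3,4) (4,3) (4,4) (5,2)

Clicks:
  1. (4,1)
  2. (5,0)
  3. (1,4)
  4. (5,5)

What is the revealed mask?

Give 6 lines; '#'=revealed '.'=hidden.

Click 1 (4,1) count=2: revealed 1 new [(4,1)] -> total=1
Click 2 (5,0) count=0: revealed 3 new [(4,0) (5,0) (5,1)] -> total=4
Click 3 (1,4) count=2: revealed 1 new [(1,4)] -> total=5
Click 4 (5,5) count=1: revealed 1 new [(5,5)] -> total=6

Answer: ......
....#.
......
......
##....
##...#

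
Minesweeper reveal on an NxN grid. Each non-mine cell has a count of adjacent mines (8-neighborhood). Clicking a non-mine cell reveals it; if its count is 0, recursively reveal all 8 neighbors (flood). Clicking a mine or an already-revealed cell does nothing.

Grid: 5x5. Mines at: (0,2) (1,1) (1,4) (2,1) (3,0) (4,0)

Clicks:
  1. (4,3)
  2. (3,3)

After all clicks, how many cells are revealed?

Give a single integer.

Answer: 11

Derivation:
Click 1 (4,3) count=0: revealed 11 new [(2,2) (2,3) (2,4) (3,1) (3,2) (3,3) (3,4) (4,1) (4,2) (4,3) (4,4)] -> total=11
Click 2 (3,3) count=0: revealed 0 new [(none)] -> total=11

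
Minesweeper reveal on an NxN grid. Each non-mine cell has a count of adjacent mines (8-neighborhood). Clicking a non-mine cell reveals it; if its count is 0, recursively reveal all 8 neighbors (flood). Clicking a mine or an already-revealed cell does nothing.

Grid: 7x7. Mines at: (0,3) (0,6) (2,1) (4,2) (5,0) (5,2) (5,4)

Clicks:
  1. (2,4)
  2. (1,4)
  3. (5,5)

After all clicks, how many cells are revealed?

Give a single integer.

Click 1 (2,4) count=0: revealed 23 new [(1,2) (1,3) (1,4) (1,5) (1,6) (2,2) (2,3) (2,4) (2,5) (2,6) (3,2) (3,3) (3,4) (3,5) (3,6) (4,3) (4,4) (4,5) (4,6) (5,5) (5,6) (6,5) (6,6)] -> total=23
Click 2 (1,4) count=1: revealed 0 new [(none)] -> total=23
Click 3 (5,5) count=1: revealed 0 new [(none)] -> total=23

Answer: 23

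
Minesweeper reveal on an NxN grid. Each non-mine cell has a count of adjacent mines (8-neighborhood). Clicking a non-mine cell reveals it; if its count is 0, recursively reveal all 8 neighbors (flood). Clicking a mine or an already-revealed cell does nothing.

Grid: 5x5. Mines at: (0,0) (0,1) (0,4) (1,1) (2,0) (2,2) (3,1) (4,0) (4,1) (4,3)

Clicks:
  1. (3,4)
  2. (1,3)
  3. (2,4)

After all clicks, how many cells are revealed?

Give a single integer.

Click 1 (3,4) count=1: revealed 1 new [(3,4)] -> total=1
Click 2 (1,3) count=2: revealed 1 new [(1,3)] -> total=2
Click 3 (2,4) count=0: revealed 4 new [(1,4) (2,3) (2,4) (3,3)] -> total=6

Answer: 6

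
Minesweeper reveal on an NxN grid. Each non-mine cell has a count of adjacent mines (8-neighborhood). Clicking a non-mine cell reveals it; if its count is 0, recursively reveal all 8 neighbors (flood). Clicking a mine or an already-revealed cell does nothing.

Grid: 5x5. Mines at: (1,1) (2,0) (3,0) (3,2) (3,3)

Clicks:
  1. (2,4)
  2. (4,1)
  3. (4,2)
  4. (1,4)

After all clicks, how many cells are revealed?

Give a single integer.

Click 1 (2,4) count=1: revealed 1 new [(2,4)] -> total=1
Click 2 (4,1) count=2: revealed 1 new [(4,1)] -> total=2
Click 3 (4,2) count=2: revealed 1 new [(4,2)] -> total=3
Click 4 (1,4) count=0: revealed 8 new [(0,2) (0,3) (0,4) (1,2) (1,3) (1,4) (2,2) (2,3)] -> total=11

Answer: 11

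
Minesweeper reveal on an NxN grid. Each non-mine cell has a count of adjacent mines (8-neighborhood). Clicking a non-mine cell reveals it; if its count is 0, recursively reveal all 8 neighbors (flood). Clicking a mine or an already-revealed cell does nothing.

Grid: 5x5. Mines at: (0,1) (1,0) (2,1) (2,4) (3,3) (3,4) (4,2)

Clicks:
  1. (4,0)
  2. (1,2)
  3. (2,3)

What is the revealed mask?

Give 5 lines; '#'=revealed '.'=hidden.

Answer: .....
..#..
...#.
##...
##...

Derivation:
Click 1 (4,0) count=0: revealed 4 new [(3,0) (3,1) (4,0) (4,1)] -> total=4
Click 2 (1,2) count=2: revealed 1 new [(1,2)] -> total=5
Click 3 (2,3) count=3: revealed 1 new [(2,3)] -> total=6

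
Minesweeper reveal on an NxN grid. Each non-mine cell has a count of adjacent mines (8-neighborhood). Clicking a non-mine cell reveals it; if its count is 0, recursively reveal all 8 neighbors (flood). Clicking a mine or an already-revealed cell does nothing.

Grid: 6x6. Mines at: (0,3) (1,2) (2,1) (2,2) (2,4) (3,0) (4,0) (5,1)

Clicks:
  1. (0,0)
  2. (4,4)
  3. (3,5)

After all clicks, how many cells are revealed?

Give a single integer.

Click 1 (0,0) count=0: revealed 4 new [(0,0) (0,1) (1,0) (1,1)] -> total=4
Click 2 (4,4) count=0: revealed 12 new [(3,2) (3,3) (3,4) (3,5) (4,2) (4,3) (4,4) (4,5) (5,2) (5,3) (5,4) (5,5)] -> total=16
Click 3 (3,5) count=1: revealed 0 new [(none)] -> total=16

Answer: 16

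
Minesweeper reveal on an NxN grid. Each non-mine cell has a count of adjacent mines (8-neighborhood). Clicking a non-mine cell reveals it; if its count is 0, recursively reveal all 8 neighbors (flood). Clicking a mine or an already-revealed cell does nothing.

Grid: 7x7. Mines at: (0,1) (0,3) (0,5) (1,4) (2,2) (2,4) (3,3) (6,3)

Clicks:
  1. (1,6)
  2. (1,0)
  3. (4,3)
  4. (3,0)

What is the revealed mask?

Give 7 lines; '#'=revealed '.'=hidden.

Answer: .......
##....#
##.....
###....
####...
###....
###....

Derivation:
Click 1 (1,6) count=1: revealed 1 new [(1,6)] -> total=1
Click 2 (1,0) count=1: revealed 1 new [(1,0)] -> total=2
Click 3 (4,3) count=1: revealed 1 new [(4,3)] -> total=3
Click 4 (3,0) count=0: revealed 15 new [(1,1) (2,0) (2,1) (3,0) (3,1) (3,2) (4,0) (4,1) (4,2) (5,0) (5,1) (5,2) (6,0) (6,1) (6,2)] -> total=18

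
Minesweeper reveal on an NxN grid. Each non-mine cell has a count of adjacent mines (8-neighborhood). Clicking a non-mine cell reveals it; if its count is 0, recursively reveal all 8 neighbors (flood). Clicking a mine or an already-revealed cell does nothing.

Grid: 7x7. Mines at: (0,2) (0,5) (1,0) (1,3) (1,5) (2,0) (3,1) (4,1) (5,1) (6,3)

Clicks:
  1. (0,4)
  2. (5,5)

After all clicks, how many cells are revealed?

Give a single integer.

Answer: 24

Derivation:
Click 1 (0,4) count=3: revealed 1 new [(0,4)] -> total=1
Click 2 (5,5) count=0: revealed 23 new [(2,2) (2,3) (2,4) (2,5) (2,6) (3,2) (3,3) (3,4) (3,5) (3,6) (4,2) (4,3) (4,4) (4,5) (4,6) (5,2) (5,3) (5,4) (5,5) (5,6) (6,4) (6,5) (6,6)] -> total=24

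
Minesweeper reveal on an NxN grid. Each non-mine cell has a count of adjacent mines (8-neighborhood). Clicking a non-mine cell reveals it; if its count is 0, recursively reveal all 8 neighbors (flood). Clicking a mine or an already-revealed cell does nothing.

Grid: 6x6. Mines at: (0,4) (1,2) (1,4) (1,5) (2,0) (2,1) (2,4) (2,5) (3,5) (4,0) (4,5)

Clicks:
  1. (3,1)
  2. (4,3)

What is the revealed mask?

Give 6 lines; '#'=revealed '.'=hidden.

Answer: ......
......
......
.####.
.####.
.####.

Derivation:
Click 1 (3,1) count=3: revealed 1 new [(3,1)] -> total=1
Click 2 (4,3) count=0: revealed 11 new [(3,2) (3,3) (3,4) (4,1) (4,2) (4,3) (4,4) (5,1) (5,2) (5,3) (5,4)] -> total=12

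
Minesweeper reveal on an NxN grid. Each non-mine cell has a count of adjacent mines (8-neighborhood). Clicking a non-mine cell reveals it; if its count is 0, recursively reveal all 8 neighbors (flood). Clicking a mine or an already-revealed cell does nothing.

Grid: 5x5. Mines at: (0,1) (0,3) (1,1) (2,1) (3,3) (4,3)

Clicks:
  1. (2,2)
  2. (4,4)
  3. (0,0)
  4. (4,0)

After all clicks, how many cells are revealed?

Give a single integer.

Click 1 (2,2) count=3: revealed 1 new [(2,2)] -> total=1
Click 2 (4,4) count=2: revealed 1 new [(4,4)] -> total=2
Click 3 (0,0) count=2: revealed 1 new [(0,0)] -> total=3
Click 4 (4,0) count=0: revealed 6 new [(3,0) (3,1) (3,2) (4,0) (4,1) (4,2)] -> total=9

Answer: 9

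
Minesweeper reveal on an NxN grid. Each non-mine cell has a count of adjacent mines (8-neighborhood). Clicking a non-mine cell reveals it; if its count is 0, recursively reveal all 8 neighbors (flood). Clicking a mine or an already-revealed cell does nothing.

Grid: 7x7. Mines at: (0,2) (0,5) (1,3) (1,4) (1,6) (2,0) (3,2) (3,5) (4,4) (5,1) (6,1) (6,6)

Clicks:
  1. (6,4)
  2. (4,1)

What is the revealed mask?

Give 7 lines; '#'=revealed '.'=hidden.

Answer: .......
.......
.......
.......
.#.....
..####.
..####.

Derivation:
Click 1 (6,4) count=0: revealed 8 new [(5,2) (5,3) (5,4) (5,5) (6,2) (6,3) (6,4) (6,5)] -> total=8
Click 2 (4,1) count=2: revealed 1 new [(4,1)] -> total=9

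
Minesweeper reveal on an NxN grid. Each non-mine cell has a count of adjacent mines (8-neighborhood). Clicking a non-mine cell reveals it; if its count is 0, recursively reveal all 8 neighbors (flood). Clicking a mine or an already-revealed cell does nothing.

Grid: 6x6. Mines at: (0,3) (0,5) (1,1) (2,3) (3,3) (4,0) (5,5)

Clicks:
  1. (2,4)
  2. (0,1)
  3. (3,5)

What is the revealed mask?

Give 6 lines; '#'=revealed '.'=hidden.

Answer: .#....
....##
....##
....##
....##
......

Derivation:
Click 1 (2,4) count=2: revealed 1 new [(2,4)] -> total=1
Click 2 (0,1) count=1: revealed 1 new [(0,1)] -> total=2
Click 3 (3,5) count=0: revealed 7 new [(1,4) (1,5) (2,5) (3,4) (3,5) (4,4) (4,5)] -> total=9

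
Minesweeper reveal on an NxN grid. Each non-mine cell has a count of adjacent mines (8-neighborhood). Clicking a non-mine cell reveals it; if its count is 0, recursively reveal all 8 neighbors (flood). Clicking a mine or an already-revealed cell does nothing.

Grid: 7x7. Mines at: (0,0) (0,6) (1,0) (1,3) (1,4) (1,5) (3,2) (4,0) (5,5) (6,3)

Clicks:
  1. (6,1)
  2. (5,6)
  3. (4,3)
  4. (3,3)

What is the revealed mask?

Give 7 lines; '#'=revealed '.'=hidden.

Click 1 (6,1) count=0: revealed 6 new [(5,0) (5,1) (5,2) (6,0) (6,1) (6,2)] -> total=6
Click 2 (5,6) count=1: revealed 1 new [(5,6)] -> total=7
Click 3 (4,3) count=1: revealed 1 new [(4,3)] -> total=8
Click 4 (3,3) count=1: revealed 1 new [(3,3)] -> total=9

Answer: .......
.......
.......
...#...
...#...
###...#
###....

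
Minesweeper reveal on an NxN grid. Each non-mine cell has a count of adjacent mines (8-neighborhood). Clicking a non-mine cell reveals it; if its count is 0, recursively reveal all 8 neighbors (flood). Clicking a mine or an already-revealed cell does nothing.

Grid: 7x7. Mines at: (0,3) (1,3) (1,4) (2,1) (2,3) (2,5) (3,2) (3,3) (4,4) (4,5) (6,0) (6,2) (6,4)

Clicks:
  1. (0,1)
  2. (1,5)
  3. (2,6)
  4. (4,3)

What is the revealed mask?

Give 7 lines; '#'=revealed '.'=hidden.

Answer: ###....
###..#.
......#
.......
...#...
.......
.......

Derivation:
Click 1 (0,1) count=0: revealed 6 new [(0,0) (0,1) (0,2) (1,0) (1,1) (1,2)] -> total=6
Click 2 (1,5) count=2: revealed 1 new [(1,5)] -> total=7
Click 3 (2,6) count=1: revealed 1 new [(2,6)] -> total=8
Click 4 (4,3) count=3: revealed 1 new [(4,3)] -> total=9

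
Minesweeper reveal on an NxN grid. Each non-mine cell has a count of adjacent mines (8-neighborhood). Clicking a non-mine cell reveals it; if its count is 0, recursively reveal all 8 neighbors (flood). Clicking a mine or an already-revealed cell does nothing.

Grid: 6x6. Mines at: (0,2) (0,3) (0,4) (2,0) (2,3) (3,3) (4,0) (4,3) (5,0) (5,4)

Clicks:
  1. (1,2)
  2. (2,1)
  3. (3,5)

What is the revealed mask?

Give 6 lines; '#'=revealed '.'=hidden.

Click 1 (1,2) count=3: revealed 1 new [(1,2)] -> total=1
Click 2 (2,1) count=1: revealed 1 new [(2,1)] -> total=2
Click 3 (3,5) count=0: revealed 8 new [(1,4) (1,5) (2,4) (2,5) (3,4) (3,5) (4,4) (4,5)] -> total=10

Answer: ......
..#.##
.#..##
....##
....##
......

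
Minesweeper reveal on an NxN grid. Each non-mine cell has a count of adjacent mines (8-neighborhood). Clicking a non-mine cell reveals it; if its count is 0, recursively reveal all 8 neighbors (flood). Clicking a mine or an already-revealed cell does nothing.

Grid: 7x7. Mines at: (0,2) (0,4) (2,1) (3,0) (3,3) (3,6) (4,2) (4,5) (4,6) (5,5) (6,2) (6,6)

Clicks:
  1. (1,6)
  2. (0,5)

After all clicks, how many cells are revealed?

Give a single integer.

Answer: 6

Derivation:
Click 1 (1,6) count=0: revealed 6 new [(0,5) (0,6) (1,5) (1,6) (2,5) (2,6)] -> total=6
Click 2 (0,5) count=1: revealed 0 new [(none)] -> total=6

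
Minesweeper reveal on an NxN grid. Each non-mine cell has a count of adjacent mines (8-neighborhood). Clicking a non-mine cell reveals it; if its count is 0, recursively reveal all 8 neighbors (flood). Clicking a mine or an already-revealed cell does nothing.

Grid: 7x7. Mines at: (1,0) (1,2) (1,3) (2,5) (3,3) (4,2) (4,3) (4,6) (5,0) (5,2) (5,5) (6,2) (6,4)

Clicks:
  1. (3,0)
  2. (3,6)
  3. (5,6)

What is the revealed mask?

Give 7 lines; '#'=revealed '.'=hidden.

Answer: .......
.......
##.....
##....#
##.....
......#
.......

Derivation:
Click 1 (3,0) count=0: revealed 6 new [(2,0) (2,1) (3,0) (3,1) (4,0) (4,1)] -> total=6
Click 2 (3,6) count=2: revealed 1 new [(3,6)] -> total=7
Click 3 (5,6) count=2: revealed 1 new [(5,6)] -> total=8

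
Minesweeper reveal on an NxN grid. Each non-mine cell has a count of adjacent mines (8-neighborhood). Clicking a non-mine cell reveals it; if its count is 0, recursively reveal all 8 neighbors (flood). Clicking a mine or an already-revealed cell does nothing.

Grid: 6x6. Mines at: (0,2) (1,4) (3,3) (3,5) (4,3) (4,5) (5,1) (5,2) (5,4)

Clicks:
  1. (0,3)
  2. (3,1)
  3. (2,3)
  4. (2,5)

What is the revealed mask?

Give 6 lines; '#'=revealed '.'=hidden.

Click 1 (0,3) count=2: revealed 1 new [(0,3)] -> total=1
Click 2 (3,1) count=0: revealed 14 new [(0,0) (0,1) (1,0) (1,1) (1,2) (2,0) (2,1) (2,2) (3,0) (3,1) (3,2) (4,0) (4,1) (4,2)] -> total=15
Click 3 (2,3) count=2: revealed 1 new [(2,3)] -> total=16
Click 4 (2,5) count=2: revealed 1 new [(2,5)] -> total=17

Answer: ##.#..
###...
####.#
###...
###...
......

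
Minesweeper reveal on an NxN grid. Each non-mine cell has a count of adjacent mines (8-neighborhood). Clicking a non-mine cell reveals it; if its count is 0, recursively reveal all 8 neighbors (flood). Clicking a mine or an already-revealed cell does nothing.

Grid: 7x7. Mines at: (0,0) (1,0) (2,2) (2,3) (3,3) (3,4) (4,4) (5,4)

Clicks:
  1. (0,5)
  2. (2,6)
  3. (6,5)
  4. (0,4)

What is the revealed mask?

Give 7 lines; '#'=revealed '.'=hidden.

Answer: .######
.######
....###
.....##
.....##
.....##
.....##

Derivation:
Click 1 (0,5) count=0: revealed 23 new [(0,1) (0,2) (0,3) (0,4) (0,5) (0,6) (1,1) (1,2) (1,3) (1,4) (1,5) (1,6) (2,4) (2,5) (2,6) (3,5) (3,6) (4,5) (4,6) (5,5) (5,6) (6,5) (6,6)] -> total=23
Click 2 (2,6) count=0: revealed 0 new [(none)] -> total=23
Click 3 (6,5) count=1: revealed 0 new [(none)] -> total=23
Click 4 (0,4) count=0: revealed 0 new [(none)] -> total=23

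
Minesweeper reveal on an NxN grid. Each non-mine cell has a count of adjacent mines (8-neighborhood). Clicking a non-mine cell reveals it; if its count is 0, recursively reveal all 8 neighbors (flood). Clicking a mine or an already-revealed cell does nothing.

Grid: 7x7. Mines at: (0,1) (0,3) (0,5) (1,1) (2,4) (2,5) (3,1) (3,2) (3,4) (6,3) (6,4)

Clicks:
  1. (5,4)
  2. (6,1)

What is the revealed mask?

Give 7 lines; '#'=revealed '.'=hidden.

Click 1 (5,4) count=2: revealed 1 new [(5,4)] -> total=1
Click 2 (6,1) count=0: revealed 9 new [(4,0) (4,1) (4,2) (5,0) (5,1) (5,2) (6,0) (6,1) (6,2)] -> total=10

Answer: .......
.......
.......
.......
###....
###.#..
###....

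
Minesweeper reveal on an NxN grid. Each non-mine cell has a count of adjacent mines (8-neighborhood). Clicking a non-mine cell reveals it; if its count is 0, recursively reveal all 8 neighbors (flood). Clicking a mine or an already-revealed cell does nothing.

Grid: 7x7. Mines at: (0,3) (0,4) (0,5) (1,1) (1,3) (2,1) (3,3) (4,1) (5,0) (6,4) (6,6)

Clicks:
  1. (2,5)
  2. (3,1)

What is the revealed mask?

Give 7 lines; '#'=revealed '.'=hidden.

Answer: .......
....###
....###
.#..###
....###
....###
.......

Derivation:
Click 1 (2,5) count=0: revealed 15 new [(1,4) (1,5) (1,6) (2,4) (2,5) (2,6) (3,4) (3,5) (3,6) (4,4) (4,5) (4,6) (5,4) (5,5) (5,6)] -> total=15
Click 2 (3,1) count=2: revealed 1 new [(3,1)] -> total=16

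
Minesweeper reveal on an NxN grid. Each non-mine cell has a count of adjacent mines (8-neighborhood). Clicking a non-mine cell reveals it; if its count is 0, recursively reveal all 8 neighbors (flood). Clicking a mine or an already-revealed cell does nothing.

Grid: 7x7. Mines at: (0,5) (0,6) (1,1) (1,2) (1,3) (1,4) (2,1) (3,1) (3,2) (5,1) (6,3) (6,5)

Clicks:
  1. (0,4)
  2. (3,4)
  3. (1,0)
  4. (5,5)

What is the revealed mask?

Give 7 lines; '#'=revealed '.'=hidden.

Click 1 (0,4) count=3: revealed 1 new [(0,4)] -> total=1
Click 2 (3,4) count=0: revealed 18 new [(1,5) (1,6) (2,3) (2,4) (2,5) (2,6) (3,3) (3,4) (3,5) (3,6) (4,3) (4,4) (4,5) (4,6) (5,3) (5,4) (5,5) (5,6)] -> total=19
Click 3 (1,0) count=2: revealed 1 new [(1,0)] -> total=20
Click 4 (5,5) count=1: revealed 0 new [(none)] -> total=20

Answer: ....#..
#....##
...####
...####
...####
...####
.......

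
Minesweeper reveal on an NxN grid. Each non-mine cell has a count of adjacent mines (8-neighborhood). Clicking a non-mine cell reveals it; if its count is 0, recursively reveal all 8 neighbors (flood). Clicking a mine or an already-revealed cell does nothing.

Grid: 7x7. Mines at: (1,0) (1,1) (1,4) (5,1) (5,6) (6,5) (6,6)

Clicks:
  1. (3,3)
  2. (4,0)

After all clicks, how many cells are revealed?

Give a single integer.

Click 1 (3,3) count=0: revealed 32 new [(0,5) (0,6) (1,5) (1,6) (2,0) (2,1) (2,2) (2,3) (2,4) (2,5) (2,6) (3,0) (3,1) (3,2) (3,3) (3,4) (3,5) (3,6) (4,0) (4,1) (4,2) (4,3) (4,4) (4,5) (4,6) (5,2) (5,3) (5,4) (5,5) (6,2) (6,3) (6,4)] -> total=32
Click 2 (4,0) count=1: revealed 0 new [(none)] -> total=32

Answer: 32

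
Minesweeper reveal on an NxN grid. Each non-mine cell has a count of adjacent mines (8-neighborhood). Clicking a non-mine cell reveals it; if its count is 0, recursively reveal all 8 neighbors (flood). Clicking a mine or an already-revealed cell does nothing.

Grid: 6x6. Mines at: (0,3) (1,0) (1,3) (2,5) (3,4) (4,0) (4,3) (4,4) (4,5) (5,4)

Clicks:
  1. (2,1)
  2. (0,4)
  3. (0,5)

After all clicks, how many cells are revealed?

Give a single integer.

Click 1 (2,1) count=1: revealed 1 new [(2,1)] -> total=1
Click 2 (0,4) count=2: revealed 1 new [(0,4)] -> total=2
Click 3 (0,5) count=0: revealed 3 new [(0,5) (1,4) (1,5)] -> total=5

Answer: 5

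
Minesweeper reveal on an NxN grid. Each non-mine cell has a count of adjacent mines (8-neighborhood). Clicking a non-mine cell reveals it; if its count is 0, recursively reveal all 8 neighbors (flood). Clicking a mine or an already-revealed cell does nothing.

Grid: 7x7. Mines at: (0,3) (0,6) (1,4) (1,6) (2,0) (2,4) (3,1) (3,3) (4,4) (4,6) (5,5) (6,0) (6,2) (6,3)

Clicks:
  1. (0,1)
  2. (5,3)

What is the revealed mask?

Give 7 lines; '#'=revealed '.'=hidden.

Answer: ###....
###....
.......
.......
.......
...#...
.......

Derivation:
Click 1 (0,1) count=0: revealed 6 new [(0,0) (0,1) (0,2) (1,0) (1,1) (1,2)] -> total=6
Click 2 (5,3) count=3: revealed 1 new [(5,3)] -> total=7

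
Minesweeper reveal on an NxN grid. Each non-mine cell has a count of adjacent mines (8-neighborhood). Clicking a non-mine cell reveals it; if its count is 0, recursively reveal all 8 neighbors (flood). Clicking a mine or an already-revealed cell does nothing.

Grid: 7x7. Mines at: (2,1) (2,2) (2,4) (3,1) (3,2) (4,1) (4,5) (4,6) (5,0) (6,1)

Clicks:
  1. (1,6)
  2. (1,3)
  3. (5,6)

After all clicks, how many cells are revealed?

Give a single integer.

Click 1 (1,6) count=0: revealed 18 new [(0,0) (0,1) (0,2) (0,3) (0,4) (0,5) (0,6) (1,0) (1,1) (1,2) (1,3) (1,4) (1,5) (1,6) (2,5) (2,6) (3,5) (3,6)] -> total=18
Click 2 (1,3) count=2: revealed 0 new [(none)] -> total=18
Click 3 (5,6) count=2: revealed 1 new [(5,6)] -> total=19

Answer: 19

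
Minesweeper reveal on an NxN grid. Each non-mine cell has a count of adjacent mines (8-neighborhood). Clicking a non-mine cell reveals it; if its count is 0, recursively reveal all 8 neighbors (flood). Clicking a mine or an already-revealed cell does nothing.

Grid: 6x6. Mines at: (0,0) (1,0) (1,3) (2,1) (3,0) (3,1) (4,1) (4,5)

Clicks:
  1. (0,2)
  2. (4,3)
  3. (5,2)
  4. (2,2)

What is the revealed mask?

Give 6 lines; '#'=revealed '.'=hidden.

Click 1 (0,2) count=1: revealed 1 new [(0,2)] -> total=1
Click 2 (4,3) count=0: revealed 12 new [(2,2) (2,3) (2,4) (3,2) (3,3) (3,4) (4,2) (4,3) (4,4) (5,2) (5,3) (5,4)] -> total=13
Click 3 (5,2) count=1: revealed 0 new [(none)] -> total=13
Click 4 (2,2) count=3: revealed 0 new [(none)] -> total=13

Answer: ..#...
......
..###.
..###.
..###.
..###.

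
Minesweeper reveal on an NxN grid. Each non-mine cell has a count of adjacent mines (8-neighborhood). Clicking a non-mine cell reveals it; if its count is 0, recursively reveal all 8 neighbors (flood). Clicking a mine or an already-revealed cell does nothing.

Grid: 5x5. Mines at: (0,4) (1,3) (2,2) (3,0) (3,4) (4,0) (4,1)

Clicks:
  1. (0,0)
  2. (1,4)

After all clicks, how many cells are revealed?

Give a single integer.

Answer: 9

Derivation:
Click 1 (0,0) count=0: revealed 8 new [(0,0) (0,1) (0,2) (1,0) (1,1) (1,2) (2,0) (2,1)] -> total=8
Click 2 (1,4) count=2: revealed 1 new [(1,4)] -> total=9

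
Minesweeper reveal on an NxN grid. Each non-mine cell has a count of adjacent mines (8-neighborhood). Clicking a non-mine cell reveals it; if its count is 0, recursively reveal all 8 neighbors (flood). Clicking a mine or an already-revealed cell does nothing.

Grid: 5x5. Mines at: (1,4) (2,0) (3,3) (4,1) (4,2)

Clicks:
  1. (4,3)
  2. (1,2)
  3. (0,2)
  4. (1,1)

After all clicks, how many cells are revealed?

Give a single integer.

Answer: 12

Derivation:
Click 1 (4,3) count=2: revealed 1 new [(4,3)] -> total=1
Click 2 (1,2) count=0: revealed 11 new [(0,0) (0,1) (0,2) (0,3) (1,0) (1,1) (1,2) (1,3) (2,1) (2,2) (2,3)] -> total=12
Click 3 (0,2) count=0: revealed 0 new [(none)] -> total=12
Click 4 (1,1) count=1: revealed 0 new [(none)] -> total=12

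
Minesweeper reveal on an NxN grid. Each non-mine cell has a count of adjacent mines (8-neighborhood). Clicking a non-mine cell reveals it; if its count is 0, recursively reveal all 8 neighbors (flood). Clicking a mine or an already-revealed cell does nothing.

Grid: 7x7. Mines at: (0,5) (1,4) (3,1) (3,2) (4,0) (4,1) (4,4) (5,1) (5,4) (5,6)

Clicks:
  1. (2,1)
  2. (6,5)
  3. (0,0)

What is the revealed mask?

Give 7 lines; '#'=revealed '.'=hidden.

Answer: ####...
####...
####...
.......
.......
.......
.....#.

Derivation:
Click 1 (2,1) count=2: revealed 1 new [(2,1)] -> total=1
Click 2 (6,5) count=2: revealed 1 new [(6,5)] -> total=2
Click 3 (0,0) count=0: revealed 11 new [(0,0) (0,1) (0,2) (0,3) (1,0) (1,1) (1,2) (1,3) (2,0) (2,2) (2,3)] -> total=13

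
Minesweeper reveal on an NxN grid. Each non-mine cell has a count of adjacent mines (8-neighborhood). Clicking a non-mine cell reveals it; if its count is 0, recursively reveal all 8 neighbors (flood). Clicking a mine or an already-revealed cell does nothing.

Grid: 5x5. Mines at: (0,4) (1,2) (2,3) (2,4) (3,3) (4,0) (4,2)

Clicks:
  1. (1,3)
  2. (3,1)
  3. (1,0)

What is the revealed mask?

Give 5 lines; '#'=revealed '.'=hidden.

Click 1 (1,3) count=4: revealed 1 new [(1,3)] -> total=1
Click 2 (3,1) count=2: revealed 1 new [(3,1)] -> total=2
Click 3 (1,0) count=0: revealed 7 new [(0,0) (0,1) (1,0) (1,1) (2,0) (2,1) (3,0)] -> total=9

Answer: ##...
##.#.
##...
##...
.....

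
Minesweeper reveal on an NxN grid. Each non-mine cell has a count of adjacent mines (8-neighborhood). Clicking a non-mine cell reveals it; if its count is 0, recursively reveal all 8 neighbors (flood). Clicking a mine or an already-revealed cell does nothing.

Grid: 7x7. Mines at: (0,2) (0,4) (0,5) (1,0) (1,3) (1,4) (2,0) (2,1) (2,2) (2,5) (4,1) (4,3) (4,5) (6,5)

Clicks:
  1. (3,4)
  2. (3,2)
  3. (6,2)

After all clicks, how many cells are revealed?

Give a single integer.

Answer: 12

Derivation:
Click 1 (3,4) count=3: revealed 1 new [(3,4)] -> total=1
Click 2 (3,2) count=4: revealed 1 new [(3,2)] -> total=2
Click 3 (6,2) count=0: revealed 10 new [(5,0) (5,1) (5,2) (5,3) (5,4) (6,0) (6,1) (6,2) (6,3) (6,4)] -> total=12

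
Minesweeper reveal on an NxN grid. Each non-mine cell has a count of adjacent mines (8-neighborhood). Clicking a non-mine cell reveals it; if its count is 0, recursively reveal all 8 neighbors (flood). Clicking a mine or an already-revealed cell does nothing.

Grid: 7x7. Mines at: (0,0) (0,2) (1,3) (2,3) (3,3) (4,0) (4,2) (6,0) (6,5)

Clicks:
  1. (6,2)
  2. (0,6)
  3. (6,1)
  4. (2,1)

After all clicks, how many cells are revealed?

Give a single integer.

Click 1 (6,2) count=0: revealed 8 new [(5,1) (5,2) (5,3) (5,4) (6,1) (6,2) (6,3) (6,4)] -> total=8
Click 2 (0,6) count=0: revealed 17 new [(0,4) (0,5) (0,6) (1,4) (1,5) (1,6) (2,4) (2,5) (2,6) (3,4) (3,5) (3,6) (4,4) (4,5) (4,6) (5,5) (5,6)] -> total=25
Click 3 (6,1) count=1: revealed 0 new [(none)] -> total=25
Click 4 (2,1) count=0: revealed 9 new [(1,0) (1,1) (1,2) (2,0) (2,1) (2,2) (3,0) (3,1) (3,2)] -> total=34

Answer: 34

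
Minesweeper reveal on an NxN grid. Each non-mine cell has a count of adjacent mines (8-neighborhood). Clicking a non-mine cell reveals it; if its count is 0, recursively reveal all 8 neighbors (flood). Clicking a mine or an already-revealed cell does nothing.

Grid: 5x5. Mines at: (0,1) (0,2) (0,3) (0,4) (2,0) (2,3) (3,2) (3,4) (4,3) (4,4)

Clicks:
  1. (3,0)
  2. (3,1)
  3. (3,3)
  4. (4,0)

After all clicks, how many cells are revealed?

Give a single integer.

Click 1 (3,0) count=1: revealed 1 new [(3,0)] -> total=1
Click 2 (3,1) count=2: revealed 1 new [(3,1)] -> total=2
Click 3 (3,3) count=5: revealed 1 new [(3,3)] -> total=3
Click 4 (4,0) count=0: revealed 2 new [(4,0) (4,1)] -> total=5

Answer: 5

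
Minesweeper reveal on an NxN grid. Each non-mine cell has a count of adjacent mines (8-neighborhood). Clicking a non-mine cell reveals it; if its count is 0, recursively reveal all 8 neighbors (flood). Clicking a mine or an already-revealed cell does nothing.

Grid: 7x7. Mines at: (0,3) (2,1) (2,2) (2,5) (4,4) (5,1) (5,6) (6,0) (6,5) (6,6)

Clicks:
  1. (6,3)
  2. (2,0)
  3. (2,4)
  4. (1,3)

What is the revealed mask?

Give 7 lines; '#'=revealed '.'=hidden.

Answer: .......
...#...
#...#..
.......
.......
..###..
..###..

Derivation:
Click 1 (6,3) count=0: revealed 6 new [(5,2) (5,3) (5,4) (6,2) (6,3) (6,4)] -> total=6
Click 2 (2,0) count=1: revealed 1 new [(2,0)] -> total=7
Click 3 (2,4) count=1: revealed 1 new [(2,4)] -> total=8
Click 4 (1,3) count=2: revealed 1 new [(1,3)] -> total=9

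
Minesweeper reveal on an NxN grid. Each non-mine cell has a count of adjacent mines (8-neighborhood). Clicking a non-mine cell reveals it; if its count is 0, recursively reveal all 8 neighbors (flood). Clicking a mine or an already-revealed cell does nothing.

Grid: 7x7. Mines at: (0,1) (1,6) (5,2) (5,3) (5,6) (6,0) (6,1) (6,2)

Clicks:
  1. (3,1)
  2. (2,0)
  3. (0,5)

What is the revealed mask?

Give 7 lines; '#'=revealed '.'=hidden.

Click 1 (3,1) count=0: revealed 33 new [(0,2) (0,3) (0,4) (0,5) (1,0) (1,1) (1,2) (1,3) (1,4) (1,5) (2,0) (2,1) (2,2) (2,3) (2,4) (2,5) (2,6) (3,0) (3,1) (3,2) (3,3) (3,4) (3,5) (3,6) (4,0) (4,1) (4,2) (4,3) (4,4) (4,5) (4,6) (5,0) (5,1)] -> total=33
Click 2 (2,0) count=0: revealed 0 new [(none)] -> total=33
Click 3 (0,5) count=1: revealed 0 new [(none)] -> total=33

Answer: ..####.
######.
#######
#######
#######
##.....
.......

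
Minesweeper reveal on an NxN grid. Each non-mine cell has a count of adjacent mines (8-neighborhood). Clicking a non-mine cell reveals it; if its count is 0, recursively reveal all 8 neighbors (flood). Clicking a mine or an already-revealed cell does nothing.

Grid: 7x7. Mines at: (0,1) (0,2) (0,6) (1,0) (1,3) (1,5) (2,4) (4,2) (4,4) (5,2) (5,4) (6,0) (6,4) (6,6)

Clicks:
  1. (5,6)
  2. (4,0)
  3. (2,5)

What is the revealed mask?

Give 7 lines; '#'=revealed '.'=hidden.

Answer: .......
.......
##...#.
##.....
##.....
##....#
.......

Derivation:
Click 1 (5,6) count=1: revealed 1 new [(5,6)] -> total=1
Click 2 (4,0) count=0: revealed 8 new [(2,0) (2,1) (3,0) (3,1) (4,0) (4,1) (5,0) (5,1)] -> total=9
Click 3 (2,5) count=2: revealed 1 new [(2,5)] -> total=10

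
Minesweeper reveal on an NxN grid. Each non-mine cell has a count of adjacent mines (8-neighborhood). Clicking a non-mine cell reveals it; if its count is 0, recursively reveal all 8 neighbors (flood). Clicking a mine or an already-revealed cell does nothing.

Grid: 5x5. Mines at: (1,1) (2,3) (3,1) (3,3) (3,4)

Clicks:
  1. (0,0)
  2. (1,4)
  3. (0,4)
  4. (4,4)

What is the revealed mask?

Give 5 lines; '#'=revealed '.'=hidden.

Click 1 (0,0) count=1: revealed 1 new [(0,0)] -> total=1
Click 2 (1,4) count=1: revealed 1 new [(1,4)] -> total=2
Click 3 (0,4) count=0: revealed 5 new [(0,2) (0,3) (0,4) (1,2) (1,3)] -> total=7
Click 4 (4,4) count=2: revealed 1 new [(4,4)] -> total=8

Answer: #.###
..###
.....
.....
....#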